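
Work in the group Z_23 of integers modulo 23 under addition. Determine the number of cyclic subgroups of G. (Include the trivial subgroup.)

2

Group the elements of G by the cyclic subgroup they generate; each cyclic subgroup of order d accounts for φ(d) elements.
Cyclic subgroups by order — order 1: 1; order 23: 1.
Total: 2.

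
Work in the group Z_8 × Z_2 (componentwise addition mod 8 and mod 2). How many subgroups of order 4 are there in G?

3

|G| = 16 and 4 | 16, so subgroups of order 4 are possible by Lagrange.
The subgroups of order 4 are: {(0,0), (0,1), (4,0), (4,1)}; {(0,0), (2,0), (4,0), (6,0)}; {(0,0), (2,1), (4,0), (6,1)}.
So G has 3 subgroups of order 4.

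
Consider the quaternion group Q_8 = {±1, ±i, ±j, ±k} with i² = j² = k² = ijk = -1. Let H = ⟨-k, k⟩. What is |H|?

4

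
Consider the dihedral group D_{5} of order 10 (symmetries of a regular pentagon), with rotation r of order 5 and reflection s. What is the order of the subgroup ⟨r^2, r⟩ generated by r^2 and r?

5

|⟨r^2⟩| = 5 and |⟨r⟩| = 5, so |H| is a multiple of lcm(5, 5) = 5 and divides |G| = 10.
Closing under the operation: H = {e, r, r^2, r^3, r^4}, so |H| = 5.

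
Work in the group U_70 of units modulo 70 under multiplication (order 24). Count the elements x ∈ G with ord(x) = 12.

The elements of order 12 are: 3, 17, 23, 33, 37, 47, 53, 67.
That's 8.

8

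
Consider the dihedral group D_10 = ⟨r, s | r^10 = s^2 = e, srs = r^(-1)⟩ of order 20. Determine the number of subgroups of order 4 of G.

5

|G| = 20 and 4 | 20, so subgroups of order 4 are possible by Lagrange.
The subgroups of order 4 are: {e, r^5, r^2s, r^7s}; {e, r^5, r^3s, r^8s}; {e, r^5, r^4s, r^9s}; {e, r^5, s, r^5s}; … (5 in all).
So G has 5 subgroups of order 4.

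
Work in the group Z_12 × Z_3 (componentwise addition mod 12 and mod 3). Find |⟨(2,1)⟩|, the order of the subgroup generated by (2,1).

The order of (2,1) in Z_12 × Z_3 is lcm(ord(2) in Z_12, ord(1) in Z_3).
ord(2) = 6 and ord(1) = 3, so |⟨(2,1)⟩| = lcm(6, 3) = 6.

6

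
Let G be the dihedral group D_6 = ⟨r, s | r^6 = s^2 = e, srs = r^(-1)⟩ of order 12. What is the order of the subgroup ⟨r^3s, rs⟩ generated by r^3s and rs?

|⟨r^3s⟩| = 2 and |⟨rs⟩| = 2, so |H| is a multiple of lcm(2, 2) = 2 and divides |G| = 12.
Closing under the operation: H = {e, r^2, r^4, rs, r^3s, r^5s}, so |H| = 6.

6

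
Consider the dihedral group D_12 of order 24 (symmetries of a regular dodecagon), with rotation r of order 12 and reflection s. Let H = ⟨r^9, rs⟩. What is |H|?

|⟨r^9⟩| = 4 and |⟨rs⟩| = 2, so |H| is a multiple of lcm(4, 2) = 4 and divides |G| = 24.
Closing under the operation: H = {e, r^3, r^6, r^9, rs, r^4s, r^7s, r^10s}, so |H| = 8.

8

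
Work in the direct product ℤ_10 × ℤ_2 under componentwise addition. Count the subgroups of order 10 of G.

3

|G| = 20 and 10 | 20, so subgroups of order 10 are possible by Lagrange.
The subgroups of order 10 are: {(0,0), (0,1), (2,0), (2,1), (4,0), (4,1), (6,0), (6,1), (8,0), (8,1)}; {(0,0), (1,0), (2,0), (3,0), (4,0), (5,0), (6,0), (7,0), (8,0), (9,0)}; {(0,0), (1,1), (2,0), (3,1), (4,0), (5,1), (6,0), (7,1), (8,0), (9,1)}.
So G has 3 subgroups of order 10.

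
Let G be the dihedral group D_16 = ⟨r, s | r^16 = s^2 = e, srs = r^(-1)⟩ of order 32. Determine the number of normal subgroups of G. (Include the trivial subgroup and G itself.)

G has 36 subgroups. Checking conjugation-invariance by order — order 1: 1/1 normal; order 2: 1/17 normal; order 4: 1/9 normal; order 8: 1/5 normal; order 16: 3/3 normal; order 32: 1/1 normal.
Total normal subgroups: 8.

8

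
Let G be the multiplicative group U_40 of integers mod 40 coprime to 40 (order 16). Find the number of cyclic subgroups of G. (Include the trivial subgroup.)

12

Each element a generates a cyclic subgroup ⟨a⟩; distinct elements may generate the same one (a cyclic group of order d has φ(d) generators).
Cyclic subgroups by order — order 1: 1; order 2: 7; order 4: 4.
Total: 12.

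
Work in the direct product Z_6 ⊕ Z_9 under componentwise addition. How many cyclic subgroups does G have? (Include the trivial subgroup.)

16

Group the elements of G by the cyclic subgroup they generate; each cyclic subgroup of order d accounts for φ(d) elements.
Cyclic subgroups by order — order 1: 1; order 2: 1; order 3: 4; order 6: 4; order 9: 3; order 18: 3.
Total: 16.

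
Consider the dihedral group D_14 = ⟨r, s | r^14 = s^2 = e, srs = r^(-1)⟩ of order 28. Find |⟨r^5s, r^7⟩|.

4

|⟨r^5s⟩| = 2 and |⟨r^7⟩| = 2, so |H| is a multiple of lcm(2, 2) = 2 and divides |G| = 28.
Closing under the operation: H = {e, r^7, r^5s, r^12s}, so |H| = 4.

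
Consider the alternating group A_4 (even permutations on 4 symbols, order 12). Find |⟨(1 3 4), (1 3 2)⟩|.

|⟨(1 3 4)⟩| = 3 and |⟨(1 3 2)⟩| = 3, so |H| is a multiple of lcm(3, 3) = 3 and divides |G| = 12.
Closing {(1 3 4), (1 3 2)} under the group operation gives all of G, so |H| = 12.

12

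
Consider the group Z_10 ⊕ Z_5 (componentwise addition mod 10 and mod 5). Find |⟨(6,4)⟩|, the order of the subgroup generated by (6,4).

The order of (6,4) in Z_10 × Z_5 is lcm(ord(6) in Z_10, ord(4) in Z_5).
ord(6) = 5 and ord(4) = 5, so |⟨(6,4)⟩| = lcm(5, 5) = 5.

5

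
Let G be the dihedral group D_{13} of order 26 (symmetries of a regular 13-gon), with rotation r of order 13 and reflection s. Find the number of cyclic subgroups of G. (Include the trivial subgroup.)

15

Each element a generates a cyclic subgroup ⟨a⟩; distinct elements may generate the same one (a cyclic group of order d has φ(d) generators).
Cyclic subgroups by order — order 1: 1; order 2: 13; order 13: 1.
Total: 15.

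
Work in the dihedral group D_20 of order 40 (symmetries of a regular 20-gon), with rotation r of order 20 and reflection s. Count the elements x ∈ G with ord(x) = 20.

8

The elements of order 20 are: r, r^3, r^7, r^9, r^11, r^13, r^17, r^19.
That's 8.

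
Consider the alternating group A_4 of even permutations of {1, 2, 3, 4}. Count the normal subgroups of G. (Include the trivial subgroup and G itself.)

G has 10 subgroups. Checking conjugation-invariance by order — order 1: 1/1 normal; order 2: 0/3 normal; order 3: 0/4 normal; order 4: 1/1 normal; order 12: 1/1 normal.
Total normal subgroups: 3.

3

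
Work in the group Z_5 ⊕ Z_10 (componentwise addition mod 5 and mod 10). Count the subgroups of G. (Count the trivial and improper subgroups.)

16

|G| = 50, so by Lagrange every subgroup order divides 50. Divisors: 1, 2, 5, 10, 25, 50.
Subgroups by order — order 1: 1; order 2: 1; order 5: 6; order 10: 6; order 25: 1; order 50: 1.
Total: 1 + 1 + 6 + 6 + 1 + 1 = 16.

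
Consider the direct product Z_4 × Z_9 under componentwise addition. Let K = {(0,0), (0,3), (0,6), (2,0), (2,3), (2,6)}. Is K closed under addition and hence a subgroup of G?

|K| = 6 divides |G| = 36, consistent with Lagrange.
K contains the identity, every element's inverse is in K, and K is closed under +: it is a subgroup.
In fact K = ⟨(2,3)⟩.

Yes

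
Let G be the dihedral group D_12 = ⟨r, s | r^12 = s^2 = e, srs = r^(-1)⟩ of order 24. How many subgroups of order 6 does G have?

|G| = 24 and 6 | 24, so subgroups of order 6 are possible by Lagrange.
The subgroups of order 6 are: {e, r^2, r^4, r^6, r^8, r^10}; {e, r^4, r^8, r^2s, r^6s, r^10s}; {e, r^4, r^8, r^3s, r^7s, r^11s}; {e, r^4, r^8, s, r^4s, r^8s}; … (5 in all).
So G has 5 subgroups of order 6.

5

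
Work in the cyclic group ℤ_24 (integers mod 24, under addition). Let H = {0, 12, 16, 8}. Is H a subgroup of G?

No

Closure fails: 16 + 12 = 4 ∉ H. So H is not a subgroup.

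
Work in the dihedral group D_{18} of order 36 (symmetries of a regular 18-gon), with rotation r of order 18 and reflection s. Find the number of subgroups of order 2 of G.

19

|G| = 36 and 2 | 36, so subgroups of order 2 are possible by Lagrange.
The subgroups of order 2 are: {e, r^10s}; {e, r^11s}; {e, r^12s}; {e, r^13s}; … (19 in all).
So G has 19 subgroups of order 2.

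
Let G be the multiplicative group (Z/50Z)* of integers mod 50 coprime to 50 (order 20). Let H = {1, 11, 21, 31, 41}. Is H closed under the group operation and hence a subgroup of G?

|H| = 5 divides |G| = 20, consistent with Lagrange.
H contains the identity, every element's inverse is in H, and H is closed under ·: it is a subgroup.
In fact H = ⟨21⟩.

Yes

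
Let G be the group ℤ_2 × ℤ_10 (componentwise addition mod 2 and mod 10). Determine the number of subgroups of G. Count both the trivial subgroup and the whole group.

|G| = 20, so by Lagrange every subgroup order divides 20. Divisors: 1, 2, 4, 5, 10, 20.
Subgroups by order — order 1: 1; order 2: 3; order 4: 1; order 5: 1; order 10: 3; order 20: 1.
Total: 1 + 3 + 1 + 1 + 3 + 1 = 10.

10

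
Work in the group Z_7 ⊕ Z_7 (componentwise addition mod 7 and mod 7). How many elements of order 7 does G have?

An element (a,b) has order lcm(ord(a), ord(b)); count pairs with lcm equal to 7.
Enumerating gives 48 such elements.

48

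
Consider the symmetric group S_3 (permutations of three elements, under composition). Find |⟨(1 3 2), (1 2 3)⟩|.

|⟨(1 3 2)⟩| = 3 and |⟨(1 2 3)⟩| = 3, so |H| is a multiple of lcm(3, 3) = 3 and divides |G| = 6.
Closing under the operation: H = {e, (1 2 3), (1 3 2)}, so |H| = 3.

3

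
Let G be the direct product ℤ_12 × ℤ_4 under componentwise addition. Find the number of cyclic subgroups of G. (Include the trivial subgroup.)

Each element a generates a cyclic subgroup ⟨a⟩; distinct elements may generate the same one (a cyclic group of order d has φ(d) generators).
Cyclic subgroups by order — order 1: 1; order 2: 3; order 3: 1; order 4: 6; order 6: 3; order 12: 6.
Total: 20.

20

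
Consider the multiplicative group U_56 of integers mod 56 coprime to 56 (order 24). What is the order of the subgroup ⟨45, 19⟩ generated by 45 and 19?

12

|⟨45⟩| = 6 and |⟨19⟩| = 6, so |H| is a multiple of lcm(6, 6) = 6 and divides |G| = 24.
Closing under the operation: H = {1, 3, 5, 9, 13, 15, 19, 23, 25, 27, 39, 45}, so |H| = 12.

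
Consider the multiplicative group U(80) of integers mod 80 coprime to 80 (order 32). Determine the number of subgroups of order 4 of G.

|G| = 32 and 4 | 32, so subgroups of order 4 are possible by Lagrange.
The subgroups of order 4 are: {1, 11, 41, 51}; {1, 9, 13, 37}; {1, 17, 33, 49}; {1, 19, 41, 59}; … (19 in all).
So G has 19 subgroups of order 4.

19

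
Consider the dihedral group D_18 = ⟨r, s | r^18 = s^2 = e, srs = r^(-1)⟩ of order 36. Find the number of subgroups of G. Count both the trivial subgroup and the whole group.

|G| = 36, so by Lagrange every subgroup order divides 36. Divisors: 1, 2, 3, 4, 6, 9, 12, 18, 36.
Subgroups by order — order 1: 1; order 2: 19; order 3: 1; order 4: 9; order 6: 7; order 9: 1; order 12: 3; order 18: 3; order 36: 1.
Total: 1 + 19 + 1 + 9 + 7 + 1 + 3 + 3 + 1 = 45.

45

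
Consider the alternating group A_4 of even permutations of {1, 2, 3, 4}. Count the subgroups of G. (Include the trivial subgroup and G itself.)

10

|G| = 12, so by Lagrange every subgroup order divides 12. Divisors: 1, 2, 3, 4, 6, 12.
Subgroups by order — order 1: 1; order 2: 3; order 3: 4; order 4: 1; order 6: 0; order 12: 1.
Total: 1 + 3 + 4 + 1 + 0 + 1 = 10.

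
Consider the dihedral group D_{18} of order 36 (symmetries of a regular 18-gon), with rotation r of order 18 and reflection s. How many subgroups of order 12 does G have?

|G| = 36 and 12 | 36, so subgroups of order 12 are possible by Lagrange.
The subgroups of order 12 are: {e, r^3, r^6, r^9, r^12, r^15, rs, r^4s, r^7s, r^10s, r^13s, r^16s}; {e, r^3, r^6, r^9, r^12, r^15, r^2s, r^5s, r^8s, r^11s, r^14s, r^17s}; {e, r^3, r^6, r^9, r^12, r^15, s, r^3s, r^6s, r^9s, r^12s, r^15s}.
So G has 3 subgroups of order 12.

3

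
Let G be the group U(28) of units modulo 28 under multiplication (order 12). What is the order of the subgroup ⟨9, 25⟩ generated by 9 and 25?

3

|⟨9⟩| = 3 and |⟨25⟩| = 3, so |H| is a multiple of lcm(3, 3) = 3 and divides |G| = 12.
Closing under the operation: H = {1, 9, 25}, so |H| = 3.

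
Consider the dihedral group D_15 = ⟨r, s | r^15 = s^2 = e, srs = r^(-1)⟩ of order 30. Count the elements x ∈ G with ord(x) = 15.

8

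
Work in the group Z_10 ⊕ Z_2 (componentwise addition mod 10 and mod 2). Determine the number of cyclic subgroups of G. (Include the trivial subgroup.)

8

Each element a generates a cyclic subgroup ⟨a⟩; distinct elements may generate the same one (a cyclic group of order d has φ(d) generators).
Cyclic subgroups by order — order 1: 1; order 2: 3; order 5: 1; order 10: 3.
Total: 8.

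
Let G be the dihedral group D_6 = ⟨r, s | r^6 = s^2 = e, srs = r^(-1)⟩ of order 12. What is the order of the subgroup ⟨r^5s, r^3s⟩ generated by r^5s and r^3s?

6

|⟨r^5s⟩| = 2 and |⟨r^3s⟩| = 2, so |H| is a multiple of lcm(2, 2) = 2 and divides |G| = 12.
Closing under the operation: H = {e, r^2, r^4, rs, r^3s, r^5s}, so |H| = 6.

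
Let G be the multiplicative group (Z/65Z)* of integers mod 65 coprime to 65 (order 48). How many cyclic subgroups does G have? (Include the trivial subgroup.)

20

A cyclic subgroup of order d is generated by each of its φ(d) elements of order d, so the cyclic subgroups of order d number (#elements of order d)/φ(d).
Cyclic subgroups by order — order 1: 1; order 2: 3; order 3: 1; order 4: 6; order 6: 3; order 12: 6.
Total: 20.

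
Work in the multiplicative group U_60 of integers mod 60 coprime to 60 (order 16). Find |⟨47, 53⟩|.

|⟨47⟩| = 4 and |⟨53⟩| = 4, so |H| is a multiple of lcm(4, 4) = 4 and divides |G| = 16.
Closing under the operation: H = {1, 17, 19, 23, 31, 47, 49, 53}, so |H| = 8.

8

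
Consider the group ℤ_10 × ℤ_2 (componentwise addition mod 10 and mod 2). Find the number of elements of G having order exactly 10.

12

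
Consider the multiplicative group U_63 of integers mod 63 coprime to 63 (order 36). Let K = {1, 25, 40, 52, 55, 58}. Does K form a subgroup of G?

|K| = 6 divides |G| = 36, consistent with Lagrange.
K contains the identity, every element's inverse is in K, and K is closed under ·: it is a subgroup.
In fact K = ⟨52⟩.

Yes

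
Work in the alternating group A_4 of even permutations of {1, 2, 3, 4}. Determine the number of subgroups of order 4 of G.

|G| = 12 and 4 | 12, so subgroups of order 4 are possible by Lagrange.
The subgroups of order 4 are: {e, (1 2)(3 4), (1 3)(2 4), (1 4)(2 3)}.
So G has 1 subgroup of order 4.

1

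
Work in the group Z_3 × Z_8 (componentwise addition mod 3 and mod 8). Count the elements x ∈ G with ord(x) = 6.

2

An element (a,b) has order lcm(ord(a), ord(b)); count pairs with lcm equal to 6.
Enumerating gives 2 such elements.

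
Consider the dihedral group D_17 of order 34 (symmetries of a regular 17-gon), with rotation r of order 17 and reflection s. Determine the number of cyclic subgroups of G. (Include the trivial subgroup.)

A cyclic subgroup of order d is generated by each of its φ(d) elements of order d, so the cyclic subgroups of order d number (#elements of order d)/φ(d).
Cyclic subgroups by order — order 1: 1; order 2: 17; order 17: 1.
Total: 19.

19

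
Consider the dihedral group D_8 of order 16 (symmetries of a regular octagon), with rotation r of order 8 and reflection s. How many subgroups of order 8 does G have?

3

|G| = 16 and 8 | 16, so subgroups of order 8 are possible by Lagrange.
The subgroups of order 8 are: {e, r, r^2, r^3, r^4, r^5, r^6, r^7}; {e, r^2, r^4, r^6, s, r^2s, r^4s, r^6s}; {e, r^2, r^4, r^6, rs, r^3s, r^5s, r^7s}.
So G has 3 subgroups of order 8.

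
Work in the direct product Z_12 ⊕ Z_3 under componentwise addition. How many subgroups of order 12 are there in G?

4

|G| = 36 and 12 | 36, so subgroups of order 12 are possible by Lagrange.
The subgroups of order 12 are: {(0,0), (0,1), (0,2), (3,0), (3,1), (3,2), (6,0), (6,1), (6,2), (9,0), (9,1), (9,2)}; {(0,0), (1,0), (2,0), (3,0), (4,0), (5,0), (6,0), (7,0), (8,0), (9,0), (10,0), (11,0)}; {(0,0), (1,1), (2,2), (3,0), (4,1), (5,2), (6,0), (7,1), (8,2), (9,0), (10,1), (11,2)}; {(0,0), (1,2), (2,1), (3,0), (4,2), (5,1), (6,0), (7,2), (8,1), (9,0), (10,2), (11,1)}.
So G has 4 subgroups of order 12.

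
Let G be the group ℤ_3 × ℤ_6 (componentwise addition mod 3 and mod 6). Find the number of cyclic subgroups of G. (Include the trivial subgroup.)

10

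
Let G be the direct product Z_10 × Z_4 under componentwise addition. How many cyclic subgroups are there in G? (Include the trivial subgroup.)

Each element a generates a cyclic subgroup ⟨a⟩; distinct elements may generate the same one (a cyclic group of order d has φ(d) generators).
Cyclic subgroups by order — order 1: 1; order 2: 3; order 4: 2; order 5: 1; order 10: 3; order 20: 2.
Total: 12.

12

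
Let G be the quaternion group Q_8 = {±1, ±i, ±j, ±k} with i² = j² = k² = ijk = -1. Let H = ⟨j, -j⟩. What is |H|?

|⟨j⟩| = 4 and |⟨-j⟩| = 4, so |H| is a multiple of lcm(4, 4) = 4 and divides |G| = 8.
Closing under the operation: H = {1, -1, j, -j}, so |H| = 4.

4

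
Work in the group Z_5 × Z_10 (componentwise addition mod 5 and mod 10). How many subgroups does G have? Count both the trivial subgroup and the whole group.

|G| = 50, so by Lagrange every subgroup order divides 50. Divisors: 1, 2, 5, 10, 25, 50.
Subgroups by order — order 1: 1; order 2: 1; order 5: 6; order 10: 6; order 25: 1; order 50: 1.
Total: 1 + 1 + 6 + 6 + 1 + 1 = 16.

16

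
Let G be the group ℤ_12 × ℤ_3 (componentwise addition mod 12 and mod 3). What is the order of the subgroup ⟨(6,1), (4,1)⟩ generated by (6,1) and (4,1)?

|⟨(6,1)⟩| = 6 and |⟨(4,1)⟩| = 3, so |H| is a multiple of lcm(6, 3) = 6 and divides |G| = 36.
Closing under the operation: H = {(0,0), (0,1), (0,2), (2,0), (2,1), (2,2), (4,0), (4,1), (4,2), (6,0), (6,1), (6,2), (8,0), (8,1), (8,2), (10,0), (10,1), (10,2)}, so |H| = 18.

18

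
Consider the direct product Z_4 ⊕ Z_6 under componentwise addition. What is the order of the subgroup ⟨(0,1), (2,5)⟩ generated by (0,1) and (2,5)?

12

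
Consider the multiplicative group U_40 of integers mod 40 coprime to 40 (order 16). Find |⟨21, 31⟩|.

|⟨21⟩| = 2 and |⟨31⟩| = 2, so |H| is a multiple of lcm(2, 2) = 2 and divides |G| = 16.
Closing under the operation: H = {1, 11, 21, 31}, so |H| = 4.

4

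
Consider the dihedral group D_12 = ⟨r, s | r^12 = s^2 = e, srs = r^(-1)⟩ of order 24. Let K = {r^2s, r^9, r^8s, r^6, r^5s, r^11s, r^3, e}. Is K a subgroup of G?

Yes

|K| = 8 divides |G| = 24, consistent with Lagrange.
K contains the identity, every element's inverse is in K, and K is closed under ·: it is a subgroup.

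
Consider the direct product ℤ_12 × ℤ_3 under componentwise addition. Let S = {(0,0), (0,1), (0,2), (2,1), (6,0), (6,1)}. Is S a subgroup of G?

(2,1) ∈ S but its inverse (10,2) ∉ S, so S is not a subgroup.

No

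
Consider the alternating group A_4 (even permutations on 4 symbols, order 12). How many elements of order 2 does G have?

3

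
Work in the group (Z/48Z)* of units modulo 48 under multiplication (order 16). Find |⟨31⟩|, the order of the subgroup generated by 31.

2

Compute successive powers of 31 mod 48: 31, 1; 31^2 ≡ 1 (mod 48).
So |⟨31⟩| = 2.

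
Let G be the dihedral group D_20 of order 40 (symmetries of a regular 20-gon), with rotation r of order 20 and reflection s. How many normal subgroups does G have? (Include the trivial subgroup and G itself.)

G has 48 subgroups. Checking conjugation-invariance by order — order 1: 1/1 normal; order 2: 1/21 normal; order 4: 1/11 normal; order 5: 1/1 normal; order 8: 0/5 normal; order 10: 1/5 normal; order 20: 3/3 normal; order 40: 1/1 normal.
Total normal subgroups: 9.

9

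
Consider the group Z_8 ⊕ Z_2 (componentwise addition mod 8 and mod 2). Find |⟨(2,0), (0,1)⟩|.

|⟨(2,0)⟩| = 4 and |⟨(0,1)⟩| = 2, so |H| is a multiple of lcm(4, 2) = 4 and divides |G| = 16.
Closing under the operation: H = {(0,0), (0,1), (2,0), (2,1), (4,0), (4,1), (6,0), (6,1)}, so |H| = 8.

8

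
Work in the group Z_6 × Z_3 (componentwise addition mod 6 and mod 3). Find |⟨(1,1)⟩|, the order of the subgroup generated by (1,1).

The order of (1,1) in Z_6 × Z_3 is lcm(ord(1) in Z_6, ord(1) in Z_3).
ord(1) = 6 and ord(1) = 3, so |⟨(1,1)⟩| = lcm(6, 3) = 6.

6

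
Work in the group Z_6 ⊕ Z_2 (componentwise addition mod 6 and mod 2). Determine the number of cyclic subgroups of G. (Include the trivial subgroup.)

Each element a generates a cyclic subgroup ⟨a⟩; distinct elements may generate the same one (a cyclic group of order d has φ(d) generators).
Cyclic subgroups by order — order 1: 1; order 2: 3; order 3: 1; order 6: 3.
Total: 8.

8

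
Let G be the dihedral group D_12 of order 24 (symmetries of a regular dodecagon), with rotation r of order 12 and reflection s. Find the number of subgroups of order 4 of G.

|G| = 24 and 4 | 24, so subgroups of order 4 are possible by Lagrange.
The subgroups of order 4 are: {e, r^6, r^4s, r^10s}; {e, r^6, r^5s, r^11s}; {e, r^6, r^2s, r^8s}; {e, r^3, r^6, r^9}; … (7 in all).
So G has 7 subgroups of order 4.

7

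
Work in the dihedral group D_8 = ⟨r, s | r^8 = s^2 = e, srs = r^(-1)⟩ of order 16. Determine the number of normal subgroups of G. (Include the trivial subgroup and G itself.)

G has 19 subgroups. Checking conjugation-invariance by order — order 1: 1/1 normal; order 2: 1/9 normal; order 4: 1/5 normal; order 8: 3/3 normal; order 16: 1/1 normal.
Total normal subgroups: 7.

7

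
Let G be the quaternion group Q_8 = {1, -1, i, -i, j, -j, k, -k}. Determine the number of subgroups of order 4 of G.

3

|G| = 8 and 4 | 8, so subgroups of order 4 are possible by Lagrange.
The subgroups of order 4 are: {1, -1, i, -i}; {1, -1, j, -j}; {1, -1, k, -k}.
So G has 3 subgroups of order 4.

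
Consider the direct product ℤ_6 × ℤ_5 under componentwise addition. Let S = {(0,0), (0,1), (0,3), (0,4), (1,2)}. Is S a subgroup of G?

(1,2) ∈ S but its inverse (5,3) ∉ S, so S is not a subgroup.

No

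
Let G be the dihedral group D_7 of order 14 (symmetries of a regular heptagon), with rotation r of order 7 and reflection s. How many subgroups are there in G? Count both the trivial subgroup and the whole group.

|G| = 14, so by Lagrange every subgroup order divides 14. Divisors: 1, 2, 7, 14.
Subgroups by order — order 1: 1; order 2: 7; order 7: 1; order 14: 1.
Total: 1 + 7 + 1 + 1 = 10.

10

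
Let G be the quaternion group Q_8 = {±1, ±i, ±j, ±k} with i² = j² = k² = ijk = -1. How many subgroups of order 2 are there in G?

1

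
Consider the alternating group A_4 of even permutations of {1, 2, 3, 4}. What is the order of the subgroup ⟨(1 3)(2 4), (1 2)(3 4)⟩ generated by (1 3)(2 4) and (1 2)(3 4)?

4

|⟨(1 3)(2 4)⟩| = 2 and |⟨(1 2)(3 4)⟩| = 2, so |H| is a multiple of lcm(2, 2) = 2 and divides |G| = 12.
Closing under the operation: H = {e, (1 2)(3 4), (1 3)(2 4), (1 4)(2 3)}, so |H| = 4.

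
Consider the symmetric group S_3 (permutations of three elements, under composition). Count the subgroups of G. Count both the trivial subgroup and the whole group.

6

|G| = 6, so by Lagrange every subgroup order divides 6. Divisors: 1, 2, 3, 6.
Subgroups by order — order 1: 1; order 2: 3; order 3: 1; order 6: 1.
Total: 1 + 3 + 1 + 1 = 6.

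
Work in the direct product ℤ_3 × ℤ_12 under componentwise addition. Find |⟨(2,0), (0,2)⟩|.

|⟨(2,0)⟩| = 3 and |⟨(0,2)⟩| = 6, so |H| is a multiple of lcm(3, 6) = 6 and divides |G| = 36.
Closing under the operation: H = {(0,0), (0,2), (0,4), (0,6), (0,8), (0,10), (1,0), (1,2), (1,4), (1,6), (1,8), (1,10), (2,0), (2,2), (2,4), (2,6), (2,8), (2,10)}, so |H| = 18.

18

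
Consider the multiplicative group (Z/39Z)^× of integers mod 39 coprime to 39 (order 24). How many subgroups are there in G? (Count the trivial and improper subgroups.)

16

|G| = 24, so by Lagrange every subgroup order divides 24. Divisors: 1, 2, 3, 4, 6, 8, 12, 24.
Subgroups by order — order 1: 1; order 2: 3; order 3: 1; order 4: 3; order 6: 3; order 8: 1; order 12: 3; order 24: 1.
Total: 1 + 3 + 1 + 3 + 3 + 1 + 3 + 1 = 16.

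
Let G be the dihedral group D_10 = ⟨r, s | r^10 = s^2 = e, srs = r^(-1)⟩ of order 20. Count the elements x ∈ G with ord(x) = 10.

4

The elements of order 10 are: r, r^3, r^7, r^9.
That's 4.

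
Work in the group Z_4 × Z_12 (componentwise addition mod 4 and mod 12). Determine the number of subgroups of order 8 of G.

3

|G| = 48 and 8 | 48, so subgroups of order 8 are possible by Lagrange.
The subgroups of order 8 are: {(0,0), (0,3), (0,6), (0,9), (2,0), (2,3), (2,6), (2,9)}; {(0,0), (0,6), (1,0), (1,6), (2,0), (2,6), (3,0), (3,6)}; {(0,0), (0,6), (1,3), (1,9), (2,0), (2,6), (3,3), (3,9)}.
So G has 3 subgroups of order 8.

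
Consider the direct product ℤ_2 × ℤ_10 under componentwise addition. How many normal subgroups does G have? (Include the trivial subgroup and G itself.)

G is abelian, so every subgroup is normal.
G has 10 subgroups in total, hence 10 normal subgroups.

10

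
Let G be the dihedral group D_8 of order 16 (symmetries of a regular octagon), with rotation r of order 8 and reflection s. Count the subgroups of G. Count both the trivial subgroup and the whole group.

19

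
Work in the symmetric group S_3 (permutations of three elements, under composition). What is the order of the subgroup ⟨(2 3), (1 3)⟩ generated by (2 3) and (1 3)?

|⟨(2 3)⟩| = 2 and |⟨(1 3)⟩| = 2, so |H| is a multiple of lcm(2, 2) = 2 and divides |G| = 6.
Closing {(2 3), (1 3)} under the group operation gives all of G, so |H| = 6.

6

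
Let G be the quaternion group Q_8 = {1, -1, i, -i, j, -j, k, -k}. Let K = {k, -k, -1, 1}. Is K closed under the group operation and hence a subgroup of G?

Yes

|K| = 4 divides |G| = 8, consistent with Lagrange.
K contains the identity, every element's inverse is in K, and K is closed under ·: it is a subgroup.
In fact K = ⟨-k⟩.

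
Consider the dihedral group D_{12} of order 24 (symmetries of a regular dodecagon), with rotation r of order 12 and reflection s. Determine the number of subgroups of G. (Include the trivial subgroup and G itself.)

|G| = 24, so by Lagrange every subgroup order divides 24. Divisors: 1, 2, 3, 4, 6, 8, 12, 24.
Subgroups by order — order 1: 1; order 2: 13; order 3: 1; order 4: 7; order 6: 5; order 8: 3; order 12: 3; order 24: 1.
Total: 1 + 13 + 1 + 7 + 5 + 3 + 3 + 1 = 34.

34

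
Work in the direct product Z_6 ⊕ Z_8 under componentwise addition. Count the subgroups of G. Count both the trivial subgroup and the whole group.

22

|G| = 48, so by Lagrange every subgroup order divides 48. Divisors: 1, 2, 3, 4, 6, 8, 12, 16, 24, 48.
Subgroups by order — order 1: 1; order 2: 3; order 3: 1; order 4: 3; order 6: 3; order 8: 3; order 12: 3; order 16: 1; order 24: 3; order 48: 1.
Total: 1 + 3 + 1 + 3 + 3 + 3 + 3 + 1 + 3 + 1 = 22.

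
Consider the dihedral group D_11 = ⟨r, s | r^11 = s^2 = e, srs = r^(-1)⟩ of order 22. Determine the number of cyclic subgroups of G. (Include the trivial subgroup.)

13

Group the elements of G by the cyclic subgroup they generate; each cyclic subgroup of order d accounts for φ(d) elements.
Cyclic subgroups by order — order 1: 1; order 2: 11; order 11: 1.
Total: 13.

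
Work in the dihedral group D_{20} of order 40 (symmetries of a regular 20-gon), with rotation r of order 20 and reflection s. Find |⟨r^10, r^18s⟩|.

4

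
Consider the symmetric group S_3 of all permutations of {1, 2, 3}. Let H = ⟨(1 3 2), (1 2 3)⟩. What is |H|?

3

|⟨(1 3 2)⟩| = 3 and |⟨(1 2 3)⟩| = 3, so |H| is a multiple of lcm(3, 3) = 3 and divides |G| = 6.
Closing under the operation: H = {e, (1 2 3), (1 3 2)}, so |H| = 3.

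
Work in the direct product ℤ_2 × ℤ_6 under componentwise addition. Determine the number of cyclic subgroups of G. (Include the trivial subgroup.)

Each element a generates a cyclic subgroup ⟨a⟩; distinct elements may generate the same one (a cyclic group of order d has φ(d) generators).
Cyclic subgroups by order — order 1: 1; order 2: 3; order 3: 1; order 6: 3.
Total: 8.

8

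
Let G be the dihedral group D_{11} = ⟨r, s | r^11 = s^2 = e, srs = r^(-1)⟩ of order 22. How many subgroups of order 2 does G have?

11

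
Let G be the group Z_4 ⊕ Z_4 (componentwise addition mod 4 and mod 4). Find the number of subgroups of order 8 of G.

|G| = 16 and 8 | 16, so subgroups of order 8 are possible by Lagrange.
The subgroups of order 8 are: {(0,0), (0,1), (0,2), (0,3), (2,0), (2,1), (2,2), (2,3)}; {(0,0), (0,2), (1,0), (1,2), (2,0), (2,2), (3,0), (3,2)}; {(0,0), (0,2), (1,1), (1,3), (2,0), (2,2), (3,1), (3,3)}.
So G has 3 subgroups of order 8.

3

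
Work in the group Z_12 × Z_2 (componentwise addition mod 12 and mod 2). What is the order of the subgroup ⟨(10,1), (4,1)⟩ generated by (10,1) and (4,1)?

|⟨(10,1)⟩| = 6 and |⟨(4,1)⟩| = 6, so |H| is a multiple of lcm(6, 6) = 6 and divides |G| = 24.
Closing under the operation: H = {(0,0), (0,1), (2,0), (2,1), (4,0), (4,1), (6,0), (6,1), (8,0), (8,1), (10,0), (10,1)}, so |H| = 12.

12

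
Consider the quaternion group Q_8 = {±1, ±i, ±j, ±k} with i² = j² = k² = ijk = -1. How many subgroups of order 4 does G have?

|G| = 8 and 4 | 8, so subgroups of order 4 are possible by Lagrange.
The subgroups of order 4 are: {1, -1, i, -i}; {1, -1, j, -j}; {1, -1, k, -k}.
So G has 3 subgroups of order 4.

3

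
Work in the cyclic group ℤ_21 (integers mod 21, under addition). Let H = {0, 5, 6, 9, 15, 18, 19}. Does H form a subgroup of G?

18 ∈ H but its inverse 3 ∉ H, so H is not a subgroup.

No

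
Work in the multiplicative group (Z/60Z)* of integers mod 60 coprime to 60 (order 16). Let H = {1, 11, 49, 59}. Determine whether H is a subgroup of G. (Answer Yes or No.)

Yes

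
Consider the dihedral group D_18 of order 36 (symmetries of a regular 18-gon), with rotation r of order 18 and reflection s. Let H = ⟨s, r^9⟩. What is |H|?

4

|⟨s⟩| = 2 and |⟨r^9⟩| = 2, so |H| is a multiple of lcm(2, 2) = 2 and divides |G| = 36.
Closing under the operation: H = {e, r^9, s, r^9s}, so |H| = 4.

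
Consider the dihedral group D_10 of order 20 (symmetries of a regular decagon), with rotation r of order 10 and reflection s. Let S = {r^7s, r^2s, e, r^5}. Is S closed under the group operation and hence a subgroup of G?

|S| = 4 divides |G| = 20, consistent with Lagrange.
S contains the identity, every element's inverse is in S, and S is closed under ·: it is a subgroup.

Yes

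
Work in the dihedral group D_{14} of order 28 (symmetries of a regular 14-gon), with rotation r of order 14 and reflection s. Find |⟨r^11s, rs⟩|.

14

|⟨r^11s⟩| = 2 and |⟨rs⟩| = 2, so |H| is a multiple of lcm(2, 2) = 2 and divides |G| = 28.
Closing under the operation: H = {e, r^2, r^4, r^6, r^8, r^10, r^12, rs, r^3s, r^5s, r^7s, r^9s, r^11s, r^13s}, so |H| = 14.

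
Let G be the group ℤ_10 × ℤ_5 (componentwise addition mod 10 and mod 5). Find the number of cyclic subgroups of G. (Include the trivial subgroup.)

Group the elements of G by the cyclic subgroup they generate; each cyclic subgroup of order d accounts for φ(d) elements.
Cyclic subgroups by order — order 1: 1; order 2: 1; order 5: 6; order 10: 6.
Total: 14.

14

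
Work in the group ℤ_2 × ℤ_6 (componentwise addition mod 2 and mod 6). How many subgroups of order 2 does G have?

3

|G| = 12 and 2 | 12, so subgroups of order 2 are possible by Lagrange.
The subgroups of order 2 are: {(0,0), (0,3)}; {(0,0), (1,0)}; {(0,0), (1,3)}.
So G has 3 subgroups of order 2.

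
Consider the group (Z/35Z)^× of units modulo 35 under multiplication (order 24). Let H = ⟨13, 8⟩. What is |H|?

|⟨13⟩| = 4 and |⟨8⟩| = 4, so |H| is a multiple of lcm(4, 4) = 4 and divides |G| = 24.
Closing under the operation: H = {1, 6, 8, 13, 22, 27, 29, 34}, so |H| = 8.

8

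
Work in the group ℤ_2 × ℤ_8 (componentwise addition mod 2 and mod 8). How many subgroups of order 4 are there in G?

|G| = 16 and 4 | 16, so subgroups of order 4 are possible by Lagrange.
The subgroups of order 4 are: {(0,0), (0,2), (0,4), (0,6)}; {(0,0), (0,4), (1,0), (1,4)}; {(0,0), (0,4), (1,2), (1,6)}.
So G has 3 subgroups of order 4.

3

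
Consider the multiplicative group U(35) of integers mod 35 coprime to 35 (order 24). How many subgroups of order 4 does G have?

3

|G| = 24 and 4 | 24, so subgroups of order 4 are possible by Lagrange.
The subgroups of order 4 are: {1, 13, 27, 29}; {1, 8, 22, 29}; {1, 6, 29, 34}.
So G has 3 subgroups of order 4.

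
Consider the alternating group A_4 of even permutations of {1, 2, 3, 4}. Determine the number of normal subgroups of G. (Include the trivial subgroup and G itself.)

G has 10 subgroups. Checking conjugation-invariance by order — order 1: 1/1 normal; order 2: 0/3 normal; order 3: 0/4 normal; order 4: 1/1 normal; order 12: 1/1 normal.
Total normal subgroups: 3.

3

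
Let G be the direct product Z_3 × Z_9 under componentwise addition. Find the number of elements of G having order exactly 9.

An element (a,b) has order lcm(ord(a), ord(b)); count pairs with lcm equal to 9.
Enumerating gives 18 such elements.

18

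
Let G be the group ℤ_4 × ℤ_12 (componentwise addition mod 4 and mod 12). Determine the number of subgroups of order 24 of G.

|G| = 48 and 24 | 48, so subgroups of order 24 are possible by Lagrange.
The subgroups of order 24 are: {(0,0), (0,1), (0,2), (0,3), (0,4), (0,5), (0,6), (0,7), (0,8), (0,9), (0,10), (0,11), (2,0), (2,1), (2,2), (2,3), (2,4), (2,5), (2,6), (2,7), (2,8), (2,9), (2,10), (2,11)}; {(0,0), (0,2), (0,4), (0,6), (0,8), (0,10), (1,0), (1,2), (1,4), (1,6), (1,8), (1,10), (2,0), (2,2), (2,4), (2,6), (2,8), (2,10), (3,0), (3,2), (3,4), (3,6), (3,8), (3,10)}; {(0,0), (0,2), (0,4), (0,6), (0,8), (0,10), (1,1), (1,3), (1,5), (1,7), (1,9), (1,11), (2,0), (2,2), (2,4), (2,6), (2,8), (2,10), (3,1), (3,3), (3,5), (3,7), (3,9), (3,11)}.
So G has 3 subgroups of order 24.

3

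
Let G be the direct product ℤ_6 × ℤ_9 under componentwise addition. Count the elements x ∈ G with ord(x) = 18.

18

An element (a,b) has order lcm(ord(a), ord(b)); count pairs with lcm equal to 18.
Enumerating gives 18 such elements.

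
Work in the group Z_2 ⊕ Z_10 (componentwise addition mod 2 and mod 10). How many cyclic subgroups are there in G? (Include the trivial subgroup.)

Each element a generates a cyclic subgroup ⟨a⟩; distinct elements may generate the same one (a cyclic group of order d has φ(d) generators).
Cyclic subgroups by order — order 1: 1; order 2: 3; order 5: 1; order 10: 3.
Total: 8.

8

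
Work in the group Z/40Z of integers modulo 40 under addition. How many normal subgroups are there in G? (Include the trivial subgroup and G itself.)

8

G is abelian, so every subgroup is normal.
G has 8 subgroups in total, hence 8 normal subgroups.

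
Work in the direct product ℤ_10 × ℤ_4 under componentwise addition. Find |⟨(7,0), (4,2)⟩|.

20

|⟨(7,0)⟩| = 10 and |⟨(4,2)⟩| = 10, so |H| is a multiple of lcm(10, 10) = 10 and divides |G| = 40.
Closing under the operation: H = {(0,0), (0,2), (1,0), (1,2), (2,0), (2,2), (3,0), (3,2), (4,0), (4,2), (5,0), (5,2), (6,0), (6,2), (7,0), (7,2), (8,0), (8,2), (9,0), (9,2)}, so |H| = 20.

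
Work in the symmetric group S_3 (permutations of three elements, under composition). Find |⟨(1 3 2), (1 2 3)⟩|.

3

|⟨(1 3 2)⟩| = 3 and |⟨(1 2 3)⟩| = 3, so |H| is a multiple of lcm(3, 3) = 3 and divides |G| = 6.
Closing under the operation: H = {e, (1 2 3), (1 3 2)}, so |H| = 3.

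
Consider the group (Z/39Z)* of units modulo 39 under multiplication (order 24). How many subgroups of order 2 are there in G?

|G| = 24 and 2 | 24, so subgroups of order 2 are possible by Lagrange.
The subgroups of order 2 are: {1, 14}; {1, 25}; {1, 38}.
So G has 3 subgroups of order 2.

3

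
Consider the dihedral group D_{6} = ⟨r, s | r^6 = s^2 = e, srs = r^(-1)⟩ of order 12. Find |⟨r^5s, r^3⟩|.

|⟨r^5s⟩| = 2 and |⟨r^3⟩| = 2, so |H| is a multiple of lcm(2, 2) = 2 and divides |G| = 12.
Closing under the operation: H = {e, r^3, r^2s, r^5s}, so |H| = 4.

4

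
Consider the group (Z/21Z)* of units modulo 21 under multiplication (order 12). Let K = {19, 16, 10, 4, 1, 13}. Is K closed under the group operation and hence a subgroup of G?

Yes

|K| = 6 divides |G| = 12, consistent with Lagrange.
K contains the identity, every element's inverse is in K, and K is closed under ·: it is a subgroup.
In fact K = ⟨19⟩.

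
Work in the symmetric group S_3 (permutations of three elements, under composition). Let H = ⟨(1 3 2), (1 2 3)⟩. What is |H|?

3

|⟨(1 3 2)⟩| = 3 and |⟨(1 2 3)⟩| = 3, so |H| is a multiple of lcm(3, 3) = 3 and divides |G| = 6.
Closing under the operation: H = {e, (1 2 3), (1 3 2)}, so |H| = 3.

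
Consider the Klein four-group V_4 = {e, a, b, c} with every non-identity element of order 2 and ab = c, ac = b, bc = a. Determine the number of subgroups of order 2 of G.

|G| = 4 and 2 | 4, so subgroups of order 2 are possible by Lagrange.
The subgroups of order 2 are: {e, a}; {e, b}; {e, c}.
So G has 3 subgroups of order 2.

3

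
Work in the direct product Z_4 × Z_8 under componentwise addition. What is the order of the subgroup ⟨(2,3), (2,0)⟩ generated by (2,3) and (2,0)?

16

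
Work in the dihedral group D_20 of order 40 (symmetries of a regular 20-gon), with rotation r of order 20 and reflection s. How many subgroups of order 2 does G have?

|G| = 40 and 2 | 40, so subgroups of order 2 are possible by Lagrange.
The subgroups of order 2 are: {e, r^10}; {e, r^10s}; {e, r^11s}; {e, r^12s}; … (21 in all).
So G has 21 subgroups of order 2.

21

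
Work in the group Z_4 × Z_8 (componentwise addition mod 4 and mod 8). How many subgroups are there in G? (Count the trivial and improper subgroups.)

22

|G| = 32, so by Lagrange every subgroup order divides 32. Divisors: 1, 2, 4, 8, 16, 32.
Subgroups by order — order 1: 1; order 2: 3; order 4: 7; order 8: 7; order 16: 3; order 32: 1.
Total: 1 + 3 + 7 + 7 + 3 + 1 = 22.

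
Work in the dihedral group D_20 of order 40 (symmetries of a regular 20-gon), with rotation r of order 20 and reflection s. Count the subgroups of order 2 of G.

21

|G| = 40 and 2 | 40, so subgroups of order 2 are possible by Lagrange.
The subgroups of order 2 are: {e, r^10}; {e, r^10s}; {e, r^11s}; {e, r^12s}; … (21 in all).
So G has 21 subgroups of order 2.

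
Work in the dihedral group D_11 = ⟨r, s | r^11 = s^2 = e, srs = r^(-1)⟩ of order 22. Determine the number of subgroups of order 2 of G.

|G| = 22 and 2 | 22, so subgroups of order 2 are possible by Lagrange.
The subgroups of order 2 are: {e, r^10s}; {e, r^2s}; {e, r^3s}; {e, r^4s}; … (11 in all).
So G has 11 subgroups of order 2.

11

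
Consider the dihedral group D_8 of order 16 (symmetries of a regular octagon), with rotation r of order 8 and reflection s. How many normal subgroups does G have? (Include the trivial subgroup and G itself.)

7

G has 19 subgroups. Checking conjugation-invariance by order — order 1: 1/1 normal; order 2: 1/9 normal; order 4: 1/5 normal; order 8: 3/3 normal; order 16: 1/1 normal.
Total normal subgroups: 7.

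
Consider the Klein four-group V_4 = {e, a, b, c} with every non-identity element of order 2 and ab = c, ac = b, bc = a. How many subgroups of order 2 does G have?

|G| = 4 and 2 | 4, so subgroups of order 2 are possible by Lagrange.
The subgroups of order 2 are: {e, a}; {e, b}; {e, c}.
So G has 3 subgroups of order 2.

3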